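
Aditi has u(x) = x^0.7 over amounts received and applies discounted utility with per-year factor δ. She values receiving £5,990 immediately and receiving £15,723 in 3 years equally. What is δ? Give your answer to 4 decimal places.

δ ≈ 0.7984

Indifference means u(5990) = δ^3 · u(15723), so δ^3 = u(5990)/u(15723).
Since u(x) = x^0.7, δ^3 = (5990/15723)^0.7 = 0.38097^0.7 = 0.50889.
So δ = 0.50889^(1/3) ≈ 0.7984.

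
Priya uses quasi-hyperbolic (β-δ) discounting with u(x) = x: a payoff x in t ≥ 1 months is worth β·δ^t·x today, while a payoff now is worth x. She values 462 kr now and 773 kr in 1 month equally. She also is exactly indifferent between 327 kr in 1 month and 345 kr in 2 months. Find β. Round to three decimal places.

β ≈ 0.631

The second indifference involves only future payoffs, so β cancels: β·δ^1·327 = β·δ^2·345, giving δ = 327/345 = 0.94783.
Now use the now-vs-future pair: 462 = β·δ·773 gives β = 462/(0.94783·773) ≈ 0.631.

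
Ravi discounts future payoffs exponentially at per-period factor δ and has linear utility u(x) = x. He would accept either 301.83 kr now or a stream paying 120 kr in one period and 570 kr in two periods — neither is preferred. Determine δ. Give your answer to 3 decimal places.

δ ≈ 0.630

Present value of the stream is 120·δ + 570·δ². Indifference gives 120δ + 570δ² = 301.83.
That is, 570δ² + 120δ − 301.83 = 0, a quadratic in δ.
By the quadratic formula (taking the positive root), δ = (−120 + √702572.40) / 1140 ≈ 0.630.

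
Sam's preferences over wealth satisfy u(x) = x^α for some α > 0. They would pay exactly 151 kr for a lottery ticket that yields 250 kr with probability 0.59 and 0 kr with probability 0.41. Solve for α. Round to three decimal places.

α ≈ 1.047

EU(lottery) = 0.59·250^α + 0.41·0 = 0.59·250^α.
Equating: 151^α = 0.59·250^α, i.e. 0.6040^α = 0.59.
Take logs: α = ln 0.59 / ln(151/250) ≈ 1.04651.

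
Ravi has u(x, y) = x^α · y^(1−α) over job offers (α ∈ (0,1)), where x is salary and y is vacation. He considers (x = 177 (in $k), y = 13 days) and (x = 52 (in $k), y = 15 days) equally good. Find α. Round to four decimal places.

α ≈ 0.1046

Indifference: 177^α · 13^(1−α) = 52^α · 15^(1−α).
(177/52)^α = (15/13)^(1−α); take logs: α·ln(177/52) = (1−α)·ln(15/13), i.e. α·1.2249060 = (1−α)·0.1431008.
Thus α·(1.3680068) = 0.1431008, so α = 0.1431008/1.3680068 ≈ 0.1046.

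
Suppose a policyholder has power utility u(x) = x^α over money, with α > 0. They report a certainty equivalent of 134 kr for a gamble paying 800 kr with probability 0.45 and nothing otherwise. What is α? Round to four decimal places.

Since u(0) = 0, the lottery's EU is 0.45·800^α.
Equating: 134^α = 0.45·800^α, i.e. 0.1675^α = 0.45.
α = ln(0.45) / ln(134/800) = -0.7985077/-1.7867719 ≈ 0.4469.

α ≈ 0.4469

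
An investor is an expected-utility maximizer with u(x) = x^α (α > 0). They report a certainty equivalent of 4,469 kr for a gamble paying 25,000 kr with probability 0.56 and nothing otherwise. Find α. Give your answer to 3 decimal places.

EU(lottery) = 0.56·25000^α + 0.44·0 = 0.56·25000^α.
Setting u(4469) equal to that: 4469^α = 0.56·25000^α ⇒ (4469/25000)^α = 0.56.
α = ln(0.56) / ln(4469/25000) = -0.579818/-1.721711 ≈ 0.337.

α ≈ 0.337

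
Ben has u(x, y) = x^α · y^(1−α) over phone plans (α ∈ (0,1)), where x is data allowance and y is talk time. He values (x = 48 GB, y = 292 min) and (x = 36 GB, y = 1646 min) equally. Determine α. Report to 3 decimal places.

α ≈ 0.857

Set the two utilities equal: 48^α·292^(1−α) = 36^α·1646^(1−α).
Taking logs: α·ln 48 + (1−α)·ln 292 = α·ln 36 + (1−α)·ln 1646, i.e. α·0.287682 = (1−α)·1.729350.
Thus α·(2.017032) = 1.729350, so α = 1.729350/2.017032 ≈ 0.857.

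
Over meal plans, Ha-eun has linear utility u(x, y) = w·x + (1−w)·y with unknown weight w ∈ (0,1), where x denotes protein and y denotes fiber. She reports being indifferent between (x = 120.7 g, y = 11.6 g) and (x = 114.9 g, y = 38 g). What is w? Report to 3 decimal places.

w = 0.820

Equating utilities: w·120.7 + (1−w)·11.6 = w·114.9 + (1−w)·38.
w·(120.7−114.9) = (1−w)·(38−11.6), i.e. w·5.8 = (1−w)·26.4.
Hence w = 26.4/(5.8+26.4) = 26.4/32.2 = 0.820.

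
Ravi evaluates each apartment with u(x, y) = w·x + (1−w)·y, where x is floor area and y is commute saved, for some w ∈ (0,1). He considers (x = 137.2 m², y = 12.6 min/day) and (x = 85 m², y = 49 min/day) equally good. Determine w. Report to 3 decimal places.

Indifference: w·137.2 + (1−w)·12.6 = w·85 + (1−w)·49.
Rearranging, 52.2·w − 36.4·(1−w) = 0.
Hence w = 36.4/(52.2+36.4) = 36.4/88.6 = 0.411.

w = 0.411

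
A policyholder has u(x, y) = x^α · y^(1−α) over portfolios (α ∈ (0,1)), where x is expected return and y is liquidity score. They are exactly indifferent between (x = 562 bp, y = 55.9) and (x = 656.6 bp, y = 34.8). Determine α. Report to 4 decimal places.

α ≈ 0.7529

Set the two utilities equal: 562^α·55.9^(1−α) = 656.6^α·34.8^(1−α).
Rearrange to (562/656.6)^α = (34.8/55.9)^(1−α) and take logs: α·-0.1555732 = (1−α)·-0.4739470.
With A = -0.1555732 and B = -0.4739470: α·A = (1−α)·B, so α = B/(A+B) = -0.4739470/-0.6295202 ≈ 0.7529.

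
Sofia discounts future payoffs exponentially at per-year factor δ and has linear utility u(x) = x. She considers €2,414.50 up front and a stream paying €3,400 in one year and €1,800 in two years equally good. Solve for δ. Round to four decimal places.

δ ≈ 0.5500

Equating present values: 2414.50 = 3400δ + 1800δ².
That is, 1800δ² + 3400δ − 2414.50 = 0, a quadratic in δ.
By the quadratic formula (taking the positive root), δ = (−3400 + √28944400.00) / 3600 ≈ 0.5500.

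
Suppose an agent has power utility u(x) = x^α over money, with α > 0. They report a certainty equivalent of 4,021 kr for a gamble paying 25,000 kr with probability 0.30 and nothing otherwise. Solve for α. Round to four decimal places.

Since u(0) = 0, the lottery's EU is 0.30·25000^α.
Indifference: 4021^α = 0.30·25000^α, so (4021/25000)^α = 0.30.
Take logs: α = ln 0.30 / ln(4021/25000) ≈ 0.658864.

α ≈ 0.6589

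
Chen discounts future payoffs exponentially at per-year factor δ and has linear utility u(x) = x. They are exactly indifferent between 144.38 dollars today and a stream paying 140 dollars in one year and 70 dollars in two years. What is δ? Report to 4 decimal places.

Equating present values: 144.38 = 140δ + 70δ².
So 70δ² + 140δ − 144.38 = 0.
By the quadratic formula (taking the positive root), δ = (−140 + √60026.40) / 140 ≈ 0.7500.

δ ≈ 0.7500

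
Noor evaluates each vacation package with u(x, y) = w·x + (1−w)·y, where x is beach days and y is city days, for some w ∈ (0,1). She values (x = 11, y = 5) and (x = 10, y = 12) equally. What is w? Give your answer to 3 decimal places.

w = 0.875

Indifference: w·11 + (1−w)·5 = w·10 + (1−w)·12.
w·(11−10) = (1−w)·(12−5), i.e. w·1 = (1−w)·7.
The marginal rate of substitution is 7/1, so w = 7/(1+7) = 0.875.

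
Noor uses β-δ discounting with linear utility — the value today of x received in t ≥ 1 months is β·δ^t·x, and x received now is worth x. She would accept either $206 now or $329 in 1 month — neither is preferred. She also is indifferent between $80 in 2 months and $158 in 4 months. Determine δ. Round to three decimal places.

δ ≈ 0.712

From the later pair, β·δ^2·80 = β·δ^4·158; dividing through, δ^2 = 80/158 = 0.50633, so δ = 0.71157.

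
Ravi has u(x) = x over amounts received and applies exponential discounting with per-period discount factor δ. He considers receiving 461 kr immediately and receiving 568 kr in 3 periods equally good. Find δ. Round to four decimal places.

Indifference means u(461) = δ^3 · u(568), so δ^3 = u(461)/u(568).
With u(x) = x: δ^3 = 461/568 = 0.81162.
So δ = 0.81162^(1/3) ≈ 0.9328.

δ ≈ 0.9328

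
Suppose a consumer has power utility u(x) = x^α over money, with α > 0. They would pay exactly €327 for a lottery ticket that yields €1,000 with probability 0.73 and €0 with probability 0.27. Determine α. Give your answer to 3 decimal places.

α ≈ 0.282

EU(lottery) = 0.73·1000^α + 0.27·0 = 0.73·1000^α.
Indifference: 327^α = 0.73·1000^α, so (327/1000)^α = 0.73.
α = ln(0.73) / ln(327/1000) = -0.314711/-1.117795 ≈ 0.282.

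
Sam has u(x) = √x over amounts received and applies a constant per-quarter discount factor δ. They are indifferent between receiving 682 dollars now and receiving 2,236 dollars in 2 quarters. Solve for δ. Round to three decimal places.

The payoff in 2 quarters is discounted by δ^2, so u(682) = δ^2·u(2236) and δ^2 = u(682)/u(2236).
With u(x) = √x: δ^2 = √682/√2236 = √(682/2236) = 0.55228.
Taking the square root: δ = 0.55228^(1/2) ≈ 0.743.

δ ≈ 0.743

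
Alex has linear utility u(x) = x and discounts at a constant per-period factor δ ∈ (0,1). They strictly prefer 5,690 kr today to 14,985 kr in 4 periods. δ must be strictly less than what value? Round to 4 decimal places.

The preference means 5690 > δ^4·14985.
So δ^4 < 5690/14985 = 0.37971; taking the 4th root of both positive sides preserves the inequality.
δ < 0.37971^(1/4) = 0.7850.

δ < 0.7850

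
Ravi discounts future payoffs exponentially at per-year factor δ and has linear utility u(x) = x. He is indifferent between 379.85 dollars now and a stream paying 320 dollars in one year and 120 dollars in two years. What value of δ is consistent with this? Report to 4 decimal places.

Present value of the stream is 320·δ + 120·δ². Indifference gives 320δ + 120δ² = 379.85.
So 120δ² + 320δ − 379.85 = 0.
The positive root is δ = [−320 + √(320² + 4·120·379.85)] / (2·120) = (−320 + 533.599)/240 ≈ 0.8900.

δ ≈ 0.8900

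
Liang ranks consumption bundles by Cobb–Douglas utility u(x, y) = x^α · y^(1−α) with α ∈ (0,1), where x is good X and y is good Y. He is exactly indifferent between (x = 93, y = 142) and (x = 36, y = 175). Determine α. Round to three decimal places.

α ≈ 0.180

Set the two utilities equal: 93^α·142^(1−α) = 36^α·175^(1−α).
Rearrange to (93/36)^α = (175/142)^(1−α) and take logs: α·0.949081 = (1−α)·0.208959.
With A = 0.949081 and B = 0.208959: α·A = (1−α)·B, so α = B/(A+B) = 0.208959/1.158040 ≈ 0.180.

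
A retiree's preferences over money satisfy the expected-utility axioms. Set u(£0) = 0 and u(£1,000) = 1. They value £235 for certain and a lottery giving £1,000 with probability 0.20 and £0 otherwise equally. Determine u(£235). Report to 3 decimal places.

0.200

The indifference gives u(£235) = 0.20·u(£1,000) + 0.80·u(£0) = 0.20·1 + 0.80·0 = 0.20.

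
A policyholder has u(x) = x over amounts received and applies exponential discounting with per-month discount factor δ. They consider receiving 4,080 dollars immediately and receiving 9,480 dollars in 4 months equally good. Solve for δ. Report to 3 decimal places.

δ ≈ 0.810

Indifference means u(4080) = δ^4 · u(9480), so δ^4 = u(4080)/u(9480).
With u(x) = x: δ^4 = 4080/9480 = 0.43038.
So δ = 0.43038^(1/4) ≈ 0.810.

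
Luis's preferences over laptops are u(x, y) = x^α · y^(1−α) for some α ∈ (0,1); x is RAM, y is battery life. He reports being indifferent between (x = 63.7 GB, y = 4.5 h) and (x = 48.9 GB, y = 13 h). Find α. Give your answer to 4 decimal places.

α ≈ 0.8005

Set the two utilities equal: 63.7^α·4.5^(1−α) = 48.9^α·13^(1−α).
Taking logs: α·ln 63.7 + (1−α)·ln 4.5 = α·ln 48.9 + (1−α)·ln 13, i.e. α·0.2644072 = (1−α)·1.0608720.
With A = 0.2644072 and B = 1.0608720: α·A = (1−α)·B, so α = B/(A+B) = 1.0608720/1.3252792 ≈ 0.8005.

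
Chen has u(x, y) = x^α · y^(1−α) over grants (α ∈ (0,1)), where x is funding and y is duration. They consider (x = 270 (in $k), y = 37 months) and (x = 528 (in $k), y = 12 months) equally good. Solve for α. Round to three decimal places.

The Cobb–Douglas utilities coincide, so 270^α·37^(1−α) = 528^α·12^(1−α).
Rearrange to (270/528)^α = (12/37)^(1−α) and take logs: α·-0.670674 = (1−α)·-1.126011.
With A = -0.670674 and B = -1.126011: α·A = (1−α)·B, so α = B/(A+B) = -1.126011/-1.796685 ≈ 0.627.

α ≈ 0.627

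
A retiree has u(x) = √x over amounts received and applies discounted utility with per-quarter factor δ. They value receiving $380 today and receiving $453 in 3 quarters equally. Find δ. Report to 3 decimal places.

The payoff in 3 quarters is discounted by δ^3, so u(380) = δ^3·u(453) and δ^3 = u(380)/u(453).
With u(x) = √x: δ^3 = √380/√453 = √(380/453) = 0.91589.
Taking the cube root: δ = 0.91589^(1/3) ≈ 0.971.

δ ≈ 0.971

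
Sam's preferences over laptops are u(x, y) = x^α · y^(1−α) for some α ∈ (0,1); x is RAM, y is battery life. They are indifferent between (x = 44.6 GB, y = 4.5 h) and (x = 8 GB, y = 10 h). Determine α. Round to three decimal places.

α ≈ 0.317

Set the two utilities equal: 44.6^α·4.5^(1−α) = 8^α·10^(1−α).
Rearrange to (44.6/8)^α = (10/4.5)^(1−α) and take logs: α·1.718292 = (1−α)·0.798508.
So α/(1−α) = (0.798508)/(1.718292) = 0.464710, and α = 0.464710/1.464710 ≈ 0.317.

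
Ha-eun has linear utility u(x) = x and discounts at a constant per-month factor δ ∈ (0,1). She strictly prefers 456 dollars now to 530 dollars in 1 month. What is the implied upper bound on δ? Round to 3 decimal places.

The preference means 456 > δ·530.
Dividing through by 530 gives δ < 0.86038.

δ < 0.860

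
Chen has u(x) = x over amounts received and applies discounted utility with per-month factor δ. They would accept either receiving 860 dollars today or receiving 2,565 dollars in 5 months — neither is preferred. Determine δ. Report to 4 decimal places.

Equating discounted utilities: u(860) = δ^5·u(2565) ⇒ δ^5 = u(860)/u(2565).
With u(x) = x: δ^5 = 860/2565 = 0.33528.
Taking the 5th root: δ = 0.33528^(1/5) ≈ 0.8037.

δ ≈ 0.8037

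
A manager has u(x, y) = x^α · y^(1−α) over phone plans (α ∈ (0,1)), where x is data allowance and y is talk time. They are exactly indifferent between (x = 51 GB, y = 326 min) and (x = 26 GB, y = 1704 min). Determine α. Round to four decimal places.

Indifference: 51^α · 326^(1−α) = 26^α · 1704^(1−α).
(51/26)^α = (1704/326)^(1−α); take logs: α·ln(51/26) = (1−α)·ln(1704/326), i.e. α·0.6737291 = (1−α)·1.6538363.
Thus α·(2.3275654) = 1.6538363, so α = 1.6538363/2.3275654 ≈ 0.7105.

α ≈ 0.7105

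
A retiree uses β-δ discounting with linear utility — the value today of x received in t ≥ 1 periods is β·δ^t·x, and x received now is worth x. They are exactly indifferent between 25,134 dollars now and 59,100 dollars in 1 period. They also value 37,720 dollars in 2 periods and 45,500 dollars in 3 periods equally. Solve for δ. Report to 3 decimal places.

δ ≈ 0.829

From the later pair, β·δ^2·37720 = β·δ^3·45500; dividing through, δ = 37720/45500 = 0.82901.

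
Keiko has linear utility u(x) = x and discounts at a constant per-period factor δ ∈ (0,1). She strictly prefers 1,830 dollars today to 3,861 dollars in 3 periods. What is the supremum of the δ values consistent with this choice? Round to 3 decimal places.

δ < 0.780

Under u(x) = x this choice says 1830 > δ^3·3861.
Dividing by 3861: δ^3 < 0.47397. Both sides are positive, so the cube root keeps the direction.
δ < 0.47397^(1/3) = 0.780.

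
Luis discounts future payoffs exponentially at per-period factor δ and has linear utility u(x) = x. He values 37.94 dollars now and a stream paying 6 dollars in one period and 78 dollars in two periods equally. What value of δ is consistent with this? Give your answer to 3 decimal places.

Equating present values: 37.94 = 6δ + 78δ².
Rearranged: 78δ² + 6δ − 37.94 = 0.
The positive root is δ = [−6 + √(6² + 4·78·37.94)] / (2·78) = (−6 + 108.965)/156 ≈ 0.660.

δ ≈ 0.660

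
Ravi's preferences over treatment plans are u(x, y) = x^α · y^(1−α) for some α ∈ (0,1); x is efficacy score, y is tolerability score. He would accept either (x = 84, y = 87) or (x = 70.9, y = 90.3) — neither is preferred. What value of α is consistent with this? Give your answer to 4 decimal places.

α ≈ 0.1800

The Cobb–Douglas utilities coincide, so 84^α·87^(1−α) = 70.9^α·90.3^(1−α).
Rearrange to (84/70.9)^α = (90.3/87)^(1−α) and take logs: α·0.1695464 = (1−α)·0.0372293.
Thus α·(0.2067757) = 0.0372293, so α = 0.0372293/0.2067757 ≈ 0.1800.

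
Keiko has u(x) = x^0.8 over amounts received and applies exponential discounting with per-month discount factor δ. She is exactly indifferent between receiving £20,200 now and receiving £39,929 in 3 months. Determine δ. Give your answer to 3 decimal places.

Indifference means u(20200) = δ^3 · u(39929), so δ^3 = u(20200)/u(39929).
Since u(x) = x^0.8, δ^3 = (20200/39929)^0.8 = 0.50590^0.8 = 0.57976.
Taking the cube root: δ = 0.57976^(1/3) ≈ 0.834.

δ ≈ 0.834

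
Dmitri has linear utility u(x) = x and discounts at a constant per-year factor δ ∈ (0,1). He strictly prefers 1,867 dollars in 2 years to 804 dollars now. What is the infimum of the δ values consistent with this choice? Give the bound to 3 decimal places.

The preference means 804 < δ^2·1867.
Dividing by 1867: δ^2 > 0.43064. Both sides are positive, so the square root keeps the direction.
δ > 0.43064^(1/2) = 0.656.

δ > 0.656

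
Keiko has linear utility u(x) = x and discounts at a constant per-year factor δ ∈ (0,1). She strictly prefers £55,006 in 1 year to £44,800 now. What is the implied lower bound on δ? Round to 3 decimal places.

δ > 0.814

Under u(x) = x this choice says 44800 < δ·55006.
So δ > 44800/55006 = 0.81446.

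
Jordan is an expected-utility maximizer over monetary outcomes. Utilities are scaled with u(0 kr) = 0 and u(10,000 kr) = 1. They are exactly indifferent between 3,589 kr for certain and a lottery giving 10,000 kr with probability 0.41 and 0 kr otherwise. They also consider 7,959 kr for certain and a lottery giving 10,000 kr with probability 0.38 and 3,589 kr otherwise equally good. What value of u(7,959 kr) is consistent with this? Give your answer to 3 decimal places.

First, u(3,589 kr) = 0.41·u(10,000 kr) + 0.59·u(0 kr) = 0.41.
Chaining: u(7,959 kr) = 0.38·1.00 + 0.62·0.41 = 0.6342.

0.634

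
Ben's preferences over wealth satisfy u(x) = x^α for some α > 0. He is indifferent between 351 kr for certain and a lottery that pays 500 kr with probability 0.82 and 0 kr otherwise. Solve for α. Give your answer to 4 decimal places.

α ≈ 0.5609

Since u(0) = 0, the lottery's EU is 0.82·500^α.
Setting u(351) equal to that: 351^α = 0.82·500^α ⇒ (351/500)^α = 0.82.
α = ln(0.82) / ln(351/500) = -0.1984509/-0.3538219 ≈ 0.5609.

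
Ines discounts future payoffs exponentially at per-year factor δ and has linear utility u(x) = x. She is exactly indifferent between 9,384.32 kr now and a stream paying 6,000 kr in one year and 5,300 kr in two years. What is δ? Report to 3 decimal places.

Equating present values: 9384.32 = 6000δ + 5300δ².
That is, 5300δ² + 6000δ − 9384.32 = 0, a quadratic in δ.
The positive root is δ = [−6000 + √(6000² + 4·5300·9384.32)] / (2·5300) = (−6000 + 15328.000)/10600 ≈ 0.880.

δ ≈ 0.880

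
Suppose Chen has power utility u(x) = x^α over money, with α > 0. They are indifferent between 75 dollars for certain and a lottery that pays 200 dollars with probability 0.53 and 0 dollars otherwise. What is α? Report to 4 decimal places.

EU(lottery) = 0.53·200^α + 0.47·0 = 0.53·200^α.
Indifference: 75^α = 0.53·200^α, so (75/200)^α = 0.53.
Taking logs: α·ln(75/200) = ln(0.53), so α = -0.6348783 / -0.9808293 ≈ 0.6473.

α ≈ 0.6473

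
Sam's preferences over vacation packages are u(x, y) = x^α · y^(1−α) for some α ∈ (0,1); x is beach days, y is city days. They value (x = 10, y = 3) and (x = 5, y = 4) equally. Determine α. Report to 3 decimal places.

Indifference: 10^α · 3^(1−α) = 5^α · 4^(1−α).
Rearrange to (10/5)^α = (4/3)^(1−α) and take logs: α·0.693147 = (1−α)·0.287682.
With A = 0.693147 and B = 0.287682: α·A = (1−α)·B, so α = B/(A+B) = 0.287682/0.980829 ≈ 0.293.

α ≈ 0.293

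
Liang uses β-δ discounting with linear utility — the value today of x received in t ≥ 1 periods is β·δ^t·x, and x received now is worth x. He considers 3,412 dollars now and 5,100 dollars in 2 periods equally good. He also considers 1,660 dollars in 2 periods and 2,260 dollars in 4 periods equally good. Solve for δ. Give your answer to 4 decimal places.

δ ≈ 0.8570

Both payoffs in the second observation are in the future, so β drops out: δ^2·1660 = δ^4·2260 ⇒ δ^2 = 1660/2260 = 0.73451, so δ = 0.85704.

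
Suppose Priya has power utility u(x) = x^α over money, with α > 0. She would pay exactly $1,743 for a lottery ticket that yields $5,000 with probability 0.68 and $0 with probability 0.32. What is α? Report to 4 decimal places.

α ≈ 0.3660

Since u(0) = 0, the lottery's EU is 0.68·5000^α.
Setting u(1743) equal to that: 1743^α = 0.68·5000^α ⇒ (1743/5000)^α = 0.68.
Take logs: α = ln 0.68 / ln(1743/5000) ≈ 0.365963.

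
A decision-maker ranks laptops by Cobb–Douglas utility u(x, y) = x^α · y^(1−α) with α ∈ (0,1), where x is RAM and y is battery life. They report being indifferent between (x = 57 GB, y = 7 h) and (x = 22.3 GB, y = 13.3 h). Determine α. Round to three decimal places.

α ≈ 0.406

Indifference: 57^α · 7^(1−α) = 22.3^α · 13.3^(1−α).
(57/22.3)^α = (13.3/7)^(1−α); take logs: α·ln(57/22.3) = (1−α)·ln(13.3/7), i.e. α·0.938465 = (1−α)·0.641854.
So α/(1−α) = (0.641854)/(0.938465) = 0.683940, and α = 0.683940/1.683940 ≈ 0.406.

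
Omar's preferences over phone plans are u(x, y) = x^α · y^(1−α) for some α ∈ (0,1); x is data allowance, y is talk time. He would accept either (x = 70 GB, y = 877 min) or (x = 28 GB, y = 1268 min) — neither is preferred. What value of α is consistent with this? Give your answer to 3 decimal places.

Indifference: 70^α · 877^(1−α) = 28^α · 1268^(1−α).
Taking logs: α·ln 70 + (1−α)·ln 877 = α·ln 28 + (1−α)·ln 1268, i.e. α·0.916291 = (1−α)·0.368689.
Thus α·(1.284980) = 0.368689, so α = 0.368689/1.284980 ≈ 0.287.

α ≈ 0.287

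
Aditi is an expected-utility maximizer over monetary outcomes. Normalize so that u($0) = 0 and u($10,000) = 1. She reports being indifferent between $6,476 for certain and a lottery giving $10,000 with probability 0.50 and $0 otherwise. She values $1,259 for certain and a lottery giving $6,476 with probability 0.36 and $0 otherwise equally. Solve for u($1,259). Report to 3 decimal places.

The first gamble pins u($6,476): it must equal 0.50·1 + 0.50·0 = 0.50.
The second indifference gives u($1,259) = 0.36·u($6,476) + 0.64·u($0) = 0.36·0.50 + 0.64·0.00 = 0.1800.

0.180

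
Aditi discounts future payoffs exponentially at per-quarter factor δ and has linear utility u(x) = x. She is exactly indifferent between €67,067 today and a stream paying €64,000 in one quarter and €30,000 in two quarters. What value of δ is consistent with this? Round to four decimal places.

δ ≈ 0.7700

Equating present values: 67067 = 64000δ + 30000δ².
Rearranged: 30000δ² + 64000δ − 67067 = 0.
δ = (−64000 + √(64000² + 4·30000·67067)) / (2·30000) = (−64000 + √12144040000.00) / 60000 ≈ 0.7700.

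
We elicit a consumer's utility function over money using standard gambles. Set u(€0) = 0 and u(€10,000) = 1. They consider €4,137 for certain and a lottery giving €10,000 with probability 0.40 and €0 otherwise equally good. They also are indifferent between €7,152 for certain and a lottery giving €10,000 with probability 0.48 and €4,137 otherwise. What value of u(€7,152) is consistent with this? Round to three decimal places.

From the first indifference, u(€4,137) = 0.40·u(€10,000) + 0.60·u(€0) = 0.40·1 + 0.60·0 = 0.40.
The second indifference gives u(€7,152) = 0.48·u(€10,000) + 0.52·u(€4,137) = 0.48·1.00 + 0.52·0.40 = 0.6880.

0.688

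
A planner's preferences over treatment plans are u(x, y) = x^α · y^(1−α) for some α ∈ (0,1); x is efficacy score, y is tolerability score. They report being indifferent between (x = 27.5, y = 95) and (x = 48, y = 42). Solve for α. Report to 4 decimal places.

The Cobb–Douglas utilities coincide, so 27.5^α·95^(1−α) = 48^α·42^(1−α).
Taking logs: α·ln 27.5 + (1−α)·ln 95 = α·ln 48 + (1−α)·ln 42, i.e. α·-0.5570150 = (1−α)·-0.8162073.
So α/(1−α) = (-0.8162073)/(-0.5570150) = 1.4653237, and α = 1.4653237/2.4653237 ≈ 0.5944.

α ≈ 0.5944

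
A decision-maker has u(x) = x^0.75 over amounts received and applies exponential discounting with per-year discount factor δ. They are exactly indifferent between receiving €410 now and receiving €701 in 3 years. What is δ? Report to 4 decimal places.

δ ≈ 0.8745

Equating discounted utilities: u(410) = δ^3·u(701) ⇒ δ^3 = u(410)/u(701).
With u(x) = x^0.75: δ^3 = 410^0.75/701^0.75 = (410/701)^0.75 = 0.66880.
Taking the cube root: δ = 0.66880^(1/3) ≈ 0.8745.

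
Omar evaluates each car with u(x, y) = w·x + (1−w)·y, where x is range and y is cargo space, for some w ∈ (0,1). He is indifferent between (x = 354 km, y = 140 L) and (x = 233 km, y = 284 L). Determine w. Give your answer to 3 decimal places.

w = 0.543

Indifference: w·354 + (1−w)·140 = w·233 + (1−w)·284.
Rearranging, 121·w − 144·(1−w) = 0.
The marginal rate of substitution is 144/121, so w = 144/(121+144) = 0.543.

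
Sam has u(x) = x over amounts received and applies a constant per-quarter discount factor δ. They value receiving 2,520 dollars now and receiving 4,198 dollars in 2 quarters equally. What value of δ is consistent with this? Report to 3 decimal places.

δ ≈ 0.775

Indifference means u(2520) = δ^2 · u(4198), so δ^2 = u(2520)/u(4198).
With u(x) = x: δ^2 = 2520/4198 = 0.60029.
Taking the square root: δ = 0.60029^(1/2) ≈ 0.775.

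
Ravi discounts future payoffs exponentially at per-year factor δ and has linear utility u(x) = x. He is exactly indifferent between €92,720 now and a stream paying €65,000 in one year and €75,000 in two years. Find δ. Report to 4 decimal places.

δ ≈ 0.7600

The stream is worth 65000δ + 75000δ² today, so 65000δ + 75000δ² = 92720.
So 75000δ² + 65000δ − 92720 = 0.
The positive root is δ = [−65000 + √(65000² + 4·75000·92720)] / (2·75000) = (−65000 + 179000.000)/150000 ≈ 0.7600.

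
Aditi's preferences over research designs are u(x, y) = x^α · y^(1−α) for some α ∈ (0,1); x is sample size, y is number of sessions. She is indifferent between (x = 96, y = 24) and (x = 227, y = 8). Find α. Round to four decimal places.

α ≈ 0.5607

Set the two utilities equal: 96^α·24^(1−α) = 227^α·8^(1−α).
(96/227)^α = (8/24)^(1−α); take logs: α·ln(96/227) = (1−α)·ln(8/24), i.e. α·-0.8606018 = (1−α)·-1.0986123.
With A = -0.8606018 and B = -1.0986123: α·A = (1−α)·B, so α = B/(A+B) = -1.0986123/-1.9592141 ≈ 0.5607.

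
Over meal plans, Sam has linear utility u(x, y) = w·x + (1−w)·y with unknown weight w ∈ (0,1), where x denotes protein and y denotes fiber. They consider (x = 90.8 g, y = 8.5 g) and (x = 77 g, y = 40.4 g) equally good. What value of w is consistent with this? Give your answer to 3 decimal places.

w = 0.698

Indifference: w·90.8 + (1−w)·8.5 = w·77 + (1−w)·40.4.
w·(90.8−77) = (1−w)·(40.4−8.5), i.e. w·13.8 = (1−w)·31.9.
The marginal rate of substitution is 31.9/13.8, so w = 31.9/(13.8+31.9) = 0.698.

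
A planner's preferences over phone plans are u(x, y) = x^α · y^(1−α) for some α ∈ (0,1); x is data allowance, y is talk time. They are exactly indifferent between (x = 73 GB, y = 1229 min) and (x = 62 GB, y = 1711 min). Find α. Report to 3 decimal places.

Set the two utilities equal: 73^α·1229^(1−α) = 62^α·1711^(1−α).
Rearrange to (73/62)^α = (1711/1229)^(1−α) and take logs: α·0.163325 = (1−α)·0.330877.
So α/(1−α) = (0.330877)/(0.163325) = 2.025881, and α = 2.025881/3.025881 ≈ 0.670.

α ≈ 0.670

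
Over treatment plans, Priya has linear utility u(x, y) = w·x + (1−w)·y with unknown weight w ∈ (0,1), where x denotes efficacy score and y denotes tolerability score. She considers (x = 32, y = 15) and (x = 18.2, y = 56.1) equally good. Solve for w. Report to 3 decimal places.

w = 0.749

Indifference: w·32 + (1−w)·15 = w·18.2 + (1−w)·56.1.
Collecting terms: w·13.8 = (1−w)·41.1.
Hence w = 41.1/(13.8+41.1) = 41.1/54.9 = 0.749.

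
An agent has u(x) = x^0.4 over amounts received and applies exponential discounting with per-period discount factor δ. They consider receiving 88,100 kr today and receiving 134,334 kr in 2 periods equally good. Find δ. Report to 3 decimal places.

δ ≈ 0.919

Equating discounted utilities: u(88100) = δ^2·u(134334) ⇒ δ^2 = u(88100)/u(134334).
Since u(x) = x^0.4, δ^2 = (88100/134334)^0.4 = 0.65583^0.4 = 0.84473.
So δ = 0.84473^(1/2) ≈ 0.919.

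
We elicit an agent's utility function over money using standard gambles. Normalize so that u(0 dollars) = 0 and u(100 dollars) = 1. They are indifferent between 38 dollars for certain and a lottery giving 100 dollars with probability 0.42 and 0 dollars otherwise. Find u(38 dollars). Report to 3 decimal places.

By the standard-gamble method, u(38 dollars) is just the indifference probability on the best outcome: 0.42.

0.420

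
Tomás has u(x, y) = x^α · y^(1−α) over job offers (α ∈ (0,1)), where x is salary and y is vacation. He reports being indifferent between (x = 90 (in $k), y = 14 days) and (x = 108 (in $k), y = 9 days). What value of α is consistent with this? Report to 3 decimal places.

The Cobb–Douglas utilities coincide, so 90^α·14^(1−α) = 108^α·9^(1−α).
Rearrange to (90/108)^α = (9/14)^(1−α) and take logs: α·-0.182322 = (1−α)·-0.441833.
Thus α·(-0.624155) = -0.441833, so α = -0.441833/-0.624155 ≈ 0.708.

α ≈ 0.708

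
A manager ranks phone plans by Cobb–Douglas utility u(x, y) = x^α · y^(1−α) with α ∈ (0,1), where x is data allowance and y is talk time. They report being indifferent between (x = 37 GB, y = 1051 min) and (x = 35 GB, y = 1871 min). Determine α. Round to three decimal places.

Set the two utilities equal: 37^α·1051^(1−α) = 35^α·1871^(1−α).
Rearrange to (37/35)^α = (1871/1051)^(1−α) and take logs: α·0.055570 = (1−α)·0.576731.
Thus α·(0.632301) = 0.576731, so α = 0.576731/0.632301 ≈ 0.912.

α ≈ 0.912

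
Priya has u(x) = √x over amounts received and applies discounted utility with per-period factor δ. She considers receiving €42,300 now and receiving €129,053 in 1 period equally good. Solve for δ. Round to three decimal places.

Indifference means u(42300) = δ · u(129053), so δ = u(42300)/u(129053).
Since u(x) = √x, δ = √(42300/129053) = 0.57251.

δ ≈ 0.573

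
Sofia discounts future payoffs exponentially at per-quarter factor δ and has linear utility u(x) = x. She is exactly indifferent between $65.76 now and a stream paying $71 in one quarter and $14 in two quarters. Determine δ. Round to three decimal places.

Equating present values: 65.76 = 71δ + 14δ².
Rearranged: 14δ² + 71δ − 65.76 = 0.
δ = (−71 + √(71² + 4·14·65.76)) / (2·14) = (−71 + √8723.56) / 28 ≈ 0.800.

δ ≈ 0.800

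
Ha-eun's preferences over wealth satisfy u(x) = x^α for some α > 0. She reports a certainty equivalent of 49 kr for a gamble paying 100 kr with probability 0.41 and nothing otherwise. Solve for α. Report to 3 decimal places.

EU(lottery) = 0.41·100^α + 0.59·0 = 0.41·100^α.
Equating: 49^α = 0.41·100^α, i.e. 0.4900^α = 0.41.
Take logs: α = ln 0.41 / ln(49/100) ≈ 1.24987.

α ≈ 1.250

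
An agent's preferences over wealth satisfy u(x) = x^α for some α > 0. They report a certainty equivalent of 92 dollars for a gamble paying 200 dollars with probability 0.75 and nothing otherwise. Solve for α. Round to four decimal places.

Since u(0) = 0, the lottery's EU is 0.75·200^α.
Equating: 92^α = 0.75·200^α, i.e. 0.4600^α = 0.75.
Take logs: α = ln 0.75 / ln(92/200) ≈ 0.370472.

α ≈ 0.3705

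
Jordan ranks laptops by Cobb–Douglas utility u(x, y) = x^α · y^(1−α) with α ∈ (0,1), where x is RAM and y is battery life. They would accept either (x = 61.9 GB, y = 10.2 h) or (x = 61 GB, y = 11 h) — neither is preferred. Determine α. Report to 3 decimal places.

The Cobb–Douglas utilities coincide, so 61.9^α·10.2^(1−α) = 61^α·11^(1−α).
Taking logs: α·ln 61.9 + (1−α)·ln 10.2 = α·ln 61 + (1−α)·ln 11, i.e. α·0.014646 = (1−α)·0.075508.
With A = 0.014646 and B = 0.075508: α·A = (1−α)·B, so α = B/(A+B) = 0.075508/0.090154 ≈ 0.838.

α ≈ 0.838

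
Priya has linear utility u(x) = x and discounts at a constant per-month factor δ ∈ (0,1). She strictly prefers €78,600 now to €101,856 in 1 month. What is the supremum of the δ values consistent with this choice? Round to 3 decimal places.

δ < 0.772

Comparing present values: 78600 > δ·101856.
So δ < 78600/101856 = 0.77168.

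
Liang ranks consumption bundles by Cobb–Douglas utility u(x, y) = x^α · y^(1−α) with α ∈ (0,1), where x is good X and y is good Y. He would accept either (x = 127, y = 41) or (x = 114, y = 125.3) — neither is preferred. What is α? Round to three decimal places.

α ≈ 0.912

Set the two utilities equal: 127^α·41^(1−α) = 114^α·125.3^(1−α).
Rearrange to (127/114)^α = (125.3/41)^(1−α) and take logs: α·0.107989 = (1−α)·1.117139.
So α/(1−α) = (1.117139)/(0.107989) = 10.344933, and α = 10.344933/11.344933 ≈ 0.912.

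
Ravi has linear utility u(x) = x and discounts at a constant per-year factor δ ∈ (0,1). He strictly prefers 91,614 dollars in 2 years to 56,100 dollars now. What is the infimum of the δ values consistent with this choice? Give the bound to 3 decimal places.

The preference means 56100 < δ^2·91614.
Dividing by 91614: δ^2 > 0.61235. Both sides are positive, so the square root keeps the direction.
δ > 0.61235^(1/2) = 0.783.

δ > 0.783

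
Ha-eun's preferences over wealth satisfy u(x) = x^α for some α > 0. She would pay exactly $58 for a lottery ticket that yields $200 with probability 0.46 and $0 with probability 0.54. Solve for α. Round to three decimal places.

α ≈ 0.627

EU(lottery) = 0.46·200^α + 0.54·0 = 0.46·200^α.
Setting u(58) equal to that: 58^α = 0.46·200^α ⇒ (58/200)^α = 0.46.
Take logs: α = ln 0.46 / ln(58/200) ≈ 0.62731.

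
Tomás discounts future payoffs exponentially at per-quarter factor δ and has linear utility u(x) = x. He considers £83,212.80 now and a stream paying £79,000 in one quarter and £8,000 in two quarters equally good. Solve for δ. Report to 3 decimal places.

δ ≈ 0.960

Equating present values: 83212.80 = 79000δ + 8000δ².
Rearranged: 8000δ² + 79000δ − 83212.80 = 0.
By the quadratic formula (taking the positive root), δ = (−79000 + √8903809600.00) / 16000 ≈ 0.960.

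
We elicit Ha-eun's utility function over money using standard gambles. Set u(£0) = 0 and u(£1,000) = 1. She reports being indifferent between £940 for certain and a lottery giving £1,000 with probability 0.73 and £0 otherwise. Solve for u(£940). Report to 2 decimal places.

The indifference gives u(£940) = 0.73·u(£1,000) + 0.27·u(£0) = 0.73·1 + 0.27·0 = 0.73.

0.73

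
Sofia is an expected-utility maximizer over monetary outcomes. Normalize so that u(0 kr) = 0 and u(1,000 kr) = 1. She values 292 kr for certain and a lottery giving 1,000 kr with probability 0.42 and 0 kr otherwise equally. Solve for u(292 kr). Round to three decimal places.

The indifference gives u(292 kr) = 0.42·u(1,000 kr) + 0.58·u(0 kr) = 0.42·1 + 0.58·0 = 0.42.

0.420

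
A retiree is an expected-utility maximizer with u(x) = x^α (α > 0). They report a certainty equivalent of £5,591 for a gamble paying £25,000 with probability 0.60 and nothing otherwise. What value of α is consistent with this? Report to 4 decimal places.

α ≈ 0.3411

EU(lottery) = 0.60·25000^α + 0.40·0 = 0.60·25000^α.
Equating: 5591^α = 0.60·25000^α, i.e. 0.2236^α = 0.60.
Take logs: α = ln 0.60 / ln(5591/25000) ≈ 0.341069.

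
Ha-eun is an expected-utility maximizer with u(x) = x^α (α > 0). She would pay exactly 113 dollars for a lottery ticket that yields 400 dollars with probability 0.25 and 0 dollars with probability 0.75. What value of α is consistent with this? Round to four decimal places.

EU(lottery) = 0.25·400^α + 0.75·0 = 0.25·400^α.
Indifference: 113^α = 0.25·400^α, so (113/400)^α = 0.25.
Taking logs: α·ln(113/400) = ln(0.25), so α = -1.3862944 / -1.2640767 ≈ 1.0967.

α ≈ 1.0967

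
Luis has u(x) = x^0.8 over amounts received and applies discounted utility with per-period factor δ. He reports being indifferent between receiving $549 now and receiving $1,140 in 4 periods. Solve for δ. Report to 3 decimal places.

Equating discounted utilities: u(549) = δ^4·u(1140) ⇒ δ^4 = u(549)/u(1140).
With u(x) = x^0.8: δ^4 = 549^0.8/1140^0.8 = (549/1140)^0.8 = 0.55736.
Taking the 4th root: δ = 0.55736^(1/4) ≈ 0.864.

δ ≈ 0.864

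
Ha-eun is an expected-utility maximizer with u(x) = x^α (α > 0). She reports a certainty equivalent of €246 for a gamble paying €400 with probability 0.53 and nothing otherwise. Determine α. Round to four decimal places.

α ≈ 1.3060

The lottery's expected utility is 0.53·u(400) + 0.47·u(0) = 0.53·400^α (since u(0) = 0 for α > 0).
Equating: 246^α = 0.53·400^α, i.e. 0.6150^α = 0.53.
Take logs: α = ln 0.53 / ln(246/400) ≈ 1.305976.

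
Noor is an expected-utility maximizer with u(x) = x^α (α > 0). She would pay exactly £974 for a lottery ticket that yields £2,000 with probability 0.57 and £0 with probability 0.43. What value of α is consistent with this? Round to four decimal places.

Since u(0) = 0, the lottery's EU is 0.57·2000^α.
Indifference: 974^α = 0.57·2000^α, so (974/2000)^α = 0.57.
Take logs: α = ln 0.57 / ln(974/2000) ≈ 0.781273.

α ≈ 0.7813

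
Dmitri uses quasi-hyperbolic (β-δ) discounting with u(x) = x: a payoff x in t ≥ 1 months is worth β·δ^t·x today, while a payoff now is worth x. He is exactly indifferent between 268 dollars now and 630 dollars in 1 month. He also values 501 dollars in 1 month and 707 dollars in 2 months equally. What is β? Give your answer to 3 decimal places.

The second indifference involves only future payoffs, so β cancels: β·δ^1·501 = β·δ^2·707, giving δ = 501/707 = 0.70863.
Substituting δ into 268 = β·δ·630: β = 268/(446.436) ≈ 0.600.

β ≈ 0.600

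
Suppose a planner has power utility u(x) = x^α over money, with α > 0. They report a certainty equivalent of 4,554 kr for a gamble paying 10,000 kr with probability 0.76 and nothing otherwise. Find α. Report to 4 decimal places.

α ≈ 0.3489

EU(lottery) = 0.76·10000^α + 0.24·0 = 0.76·10000^α.
Setting u(4554) equal to that: 4554^α = 0.76·10000^α ⇒ (4554/10000)^α = 0.76.
α = ln(0.76) / ln(4554/10000) = -0.2744368/-0.7865791 ≈ 0.3489.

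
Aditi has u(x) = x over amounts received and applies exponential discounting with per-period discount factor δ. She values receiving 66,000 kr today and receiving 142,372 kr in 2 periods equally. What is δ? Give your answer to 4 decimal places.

δ ≈ 0.6809

The payoff in 2 periods is discounted by δ^2, so u(66000) = δ^2·u(142372) and δ^2 = u(66000)/u(142372).
With u(x) = x: δ^2 = 66000/142372 = 0.46357.
Hence δ = (0.46357)^(1/2) = 0.680863.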